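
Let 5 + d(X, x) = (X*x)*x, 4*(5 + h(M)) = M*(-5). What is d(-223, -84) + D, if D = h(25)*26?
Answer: -3148871/2 ≈ -1.5744e+6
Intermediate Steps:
h(M) = -5 - 5*M/4 (h(M) = -5 + (M*(-5))/4 = -5 + (-5*M)/4 = -5 - 5*M/4)
d(X, x) = -5 + X*x² (d(X, x) = -5 + (X*x)*x = -5 + X*x²)
D = -1885/2 (D = (-5 - 5/4*25)*26 = (-5 - 125/4)*26 = -145/4*26 = -1885/2 ≈ -942.50)
d(-223, -84) + D = (-5 - 223*(-84)²) - 1885/2 = (-5 - 223*7056) - 1885/2 = (-5 - 1573488) - 1885/2 = -1573493 - 1885/2 = -3148871/2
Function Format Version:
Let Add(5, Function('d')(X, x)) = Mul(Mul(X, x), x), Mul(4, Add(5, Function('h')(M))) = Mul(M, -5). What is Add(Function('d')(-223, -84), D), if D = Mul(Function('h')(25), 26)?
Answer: Rational(-3148871, 2) ≈ -1.5744e+6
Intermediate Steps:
Function('h')(M) = Add(-5, Mul(Rational(-5, 4), M)) (Function('h')(M) = Add(-5, Mul(Rational(1, 4), Mul(M, -5))) = Add(-5, Mul(Rational(1, 4), Mul(-5, M))) = Add(-5, Mul(Rational(-5, 4), M)))
Function('d')(X, x) = Add(-5, Mul(X, Pow(x, 2))) (Function('d')(X, x) = Add(-5, Mul(Mul(X, x), x)) = Add(-5, Mul(X, Pow(x, 2))))
D = Rational(-1885, 2) (D = Mul(Add(-5, Mul(Rational(-5, 4), 25)), 26) = Mul(Add(-5, Rational(-125, 4)), 26) = Mul(Rational(-145, 4), 26) = Rational(-1885, 2) ≈ -942.50)
Add(Function('d')(-223, -84), D) = Add(Add(-5, Mul(-223, Pow(-84, 2))), Rational(-1885, 2)) = Add(Add(-5, Mul(-223, 7056)), Rational(-1885, 2)) = Add(Add(-5, -1573488), Rational(-1885, 2)) = Add(-1573493, Rational(-1885, 2)) = Rational(-3148871, 2)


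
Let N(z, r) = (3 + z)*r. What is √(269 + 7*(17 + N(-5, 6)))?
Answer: 4*√19 ≈ 17.436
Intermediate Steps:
N(z, r) = r*(3 + z)
√(269 + 7*(17 + N(-5, 6))) = √(269 + 7*(17 + 6*(3 - 5))) = √(269 + 7*(17 + 6*(-2))) = √(269 + 7*(17 - 12)) = √(269 + 7*5) = √(269 + 35) = √304 = 4*√19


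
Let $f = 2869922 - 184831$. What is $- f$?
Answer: $-2685091$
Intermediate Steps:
$f = 2685091$ ($f = 2869922 - 184831 = 2685091$)
$- f = \left(-1\right) 2685091 = -2685091$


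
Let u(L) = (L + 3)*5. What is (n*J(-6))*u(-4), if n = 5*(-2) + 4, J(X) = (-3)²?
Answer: 270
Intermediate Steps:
u(L) = 15 + 5*L (u(L) = (3 + L)*5 = 15 + 5*L)
J(X) = 9
n = -6 (n = -10 + 4 = -6)
(n*J(-6))*u(-4) = (-6*9)*(15 + 5*(-4)) = -54*(15 - 20) = -54*(-5) = 270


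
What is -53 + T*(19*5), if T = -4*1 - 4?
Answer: -813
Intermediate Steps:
T = -8 (T = -4 - 4 = -8)
-53 + T*(19*5) = -53 - 152*5 = -53 - 8*95 = -53 - 760 = -813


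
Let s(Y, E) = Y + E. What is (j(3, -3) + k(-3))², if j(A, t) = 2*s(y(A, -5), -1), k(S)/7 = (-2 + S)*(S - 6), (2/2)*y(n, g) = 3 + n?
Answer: 105625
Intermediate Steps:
y(n, g) = 3 + n
k(S) = 7*(-6 + S)*(-2 + S) (k(S) = 7*((-2 + S)*(S - 6)) = 7*((-2 + S)*(-6 + S)) = 7*((-6 + S)*(-2 + S)) = 7*(-6 + S)*(-2 + S))
s(Y, E) = E + Y
j(A, t) = 4 + 2*A (j(A, t) = 2*(-1 + (3 + A)) = 2*(2 + A) = 4 + 2*A)
(j(3, -3) + k(-3))² = ((4 + 2*3) + (84 - 56*(-3) + 7*(-3)²))² = ((4 + 6) + (84 + 168 + 7*9))² = (10 + (84 + 168 + 63))² = (10 + 315)² = 325² = 105625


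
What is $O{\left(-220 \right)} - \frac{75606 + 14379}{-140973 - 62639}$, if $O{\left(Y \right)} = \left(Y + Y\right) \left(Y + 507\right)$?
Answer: $- \frac{25712033375}{203612} \approx -1.2628 \cdot 10^{5}$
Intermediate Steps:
$O{\left(Y \right)} = 2 Y \left(507 + Y\right)$
$O{\left(-220 \right)} - \frac{75606 + 14379}{-140973 - 62639} = 2 \left(-220\right) \left(507 - 220\right) - \frac{75606 + 14379}{-140973 - 62639} = 2 \left(-220\right) 287 - \frac{89985}{-203612} = -126280 - 89985 \left(- \frac{1}{203612}\right) = -126280 - - \frac{89985}{203612} = -126280 + \frac{89985}{203612} = - \frac{25712033375}{203612}$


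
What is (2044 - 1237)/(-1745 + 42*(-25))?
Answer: -807/2795 ≈ -0.28873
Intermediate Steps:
(2044 - 1237)/(-1745 + 42*(-25)) = 807/(-1745 - 1050) = 807/(-2795) = 807*(-1/2795) = -807/2795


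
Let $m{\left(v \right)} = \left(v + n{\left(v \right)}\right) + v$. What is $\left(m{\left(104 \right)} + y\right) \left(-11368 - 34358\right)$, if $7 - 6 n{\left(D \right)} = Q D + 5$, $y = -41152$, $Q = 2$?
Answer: $1873775270$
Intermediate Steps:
$n{\left(D \right)} = \frac{1}{3} - \frac{D}{3}$ ($n{\left(D \right)} = \frac{7}{6} - \frac{2 D + 5}{6} = \frac{7}{6} - \frac{5 + 2 D}{6} = \frac{7}{6} - \left(\frac{5}{6} + \frac{D}{3}\right) = \frac{1}{3} - \frac{D}{3}$)
$m{\left(v \right)} = \frac{1}{3} + \frac{5 v}{3}$ ($m{\left(v \right)} = \left(v - \left(- \frac{1}{3} + \frac{v}{3}\right)\right) + v = \left(\frac{1}{3} + \frac{2 v}{3}\right) + v = \frac{1}{3} + \frac{5 v}{3}$)
$\left(m{\left(104 \right)} + y\right) \left(-11368 - 34358\right) = \left(\left(\frac{1}{3} + \frac{5}{3} \cdot 104\right) - 41152\right) \left(-11368 - 34358\right) = \left(\left(\frac{1}{3} + \frac{520}{3}\right) - 41152\right) \left(-45726\right) = \left(\frac{521}{3} - 41152\right) \left(-45726\right) = \left(- \frac{122935}{3}\right) \left(-45726\right) = 1873775270$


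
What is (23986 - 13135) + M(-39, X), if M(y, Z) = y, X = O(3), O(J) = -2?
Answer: 10812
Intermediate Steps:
X = -2
(23986 - 13135) + M(-39, X) = (23986 - 13135) - 39 = 10851 - 39 = 10812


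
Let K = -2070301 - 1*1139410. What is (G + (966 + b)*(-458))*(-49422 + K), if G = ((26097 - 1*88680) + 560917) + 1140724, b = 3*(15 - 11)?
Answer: -3882064126822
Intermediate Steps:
b = 12 (b = 3*4 = 12)
G = 1639058 (G = ((26097 - 88680) + 560917) + 1140724 = (-62583 + 560917) + 1140724 = 498334 + 1140724 = 1639058)
K = -3209711 (K = -2070301 - 1139410 = -3209711)
(G + (966 + b)*(-458))*(-49422 + K) = (1639058 + (966 + 12)*(-458))*(-49422 - 3209711) = (1639058 + 978*(-458))*(-3259133) = (1639058 - 447924)*(-3259133) = 1191134*(-3259133) = -3882064126822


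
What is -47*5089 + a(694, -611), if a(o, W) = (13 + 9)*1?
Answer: -239161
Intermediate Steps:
a(o, W) = 22 (a(o, W) = 22*1 = 22)
-47*5089 + a(694, -611) = -47*5089 + 22 = -239183 + 22 = -239161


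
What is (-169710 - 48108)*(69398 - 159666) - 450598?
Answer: 19661544626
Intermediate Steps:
(-169710 - 48108)*(69398 - 159666) - 450598 = -217818*(-90268) - 450598 = 19661995224 - 450598 = 19661544626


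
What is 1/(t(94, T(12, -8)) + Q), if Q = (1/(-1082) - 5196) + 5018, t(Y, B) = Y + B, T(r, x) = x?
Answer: -1082/99545 ≈ -0.010869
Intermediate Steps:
t(Y, B) = B + Y
Q = -192597/1082 (Q = (-1/1082 - 5196) + 5018 = -5622073/1082 + 5018 = -192597/1082 ≈ -178.00)
1/(t(94, T(12, -8)) + Q) = 1/((-8 + 94) - 192597/1082) = 1/(86 - 192597/1082) = 1/(-99545/1082) = -1082/99545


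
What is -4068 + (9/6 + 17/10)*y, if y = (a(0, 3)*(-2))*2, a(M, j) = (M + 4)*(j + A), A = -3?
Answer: -4068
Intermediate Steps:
a(M, j) = (-3 + j)*(4 + M) (a(M, j) = (M + 4)*(j - 3) = (4 + M)*(-3 + j) = (-3 + j)*(4 + M))
y = 0 (y = ((-12 - 3*0 + 4*3 + 0*3)*(-2))*2 = ((-12 + 0 + 12 + 0)*(-2))*2 = (0*(-2))*2 = 0*2 = 0)
-4068 + (9/6 + 17/10)*y = -4068 + (9/6 + 17/10)*0 = -4068 + (9*(1/6) + 17*(1/10))*0 = -4068 + (3/2 + 17/10)*0 = -4068 + (16/5)*0 = -4068 + 0 = -4068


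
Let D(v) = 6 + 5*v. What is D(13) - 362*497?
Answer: -179843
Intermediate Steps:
D(13) - 362*497 = (6 + 5*13) - 362*497 = (6 + 65) - 179914 = 71 - 179914 = -179843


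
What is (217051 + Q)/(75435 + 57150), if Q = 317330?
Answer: 178127/44195 ≈ 4.0305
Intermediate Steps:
(217051 + Q)/(75435 + 57150) = (217051 + 317330)/(75435 + 57150) = 534381/132585 = 534381*(1/132585) = 178127/44195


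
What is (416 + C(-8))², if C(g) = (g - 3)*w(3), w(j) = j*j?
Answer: 100489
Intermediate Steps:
w(j) = j²
C(g) = -27 + 9*g (C(g) = (g - 3)*3² = (-3 + g)*9 = -27 + 9*g)
(416 + C(-8))² = (416 + (-27 + 9*(-8)))² = (416 + (-27 - 72))² = (416 - 99)² = 317² = 100489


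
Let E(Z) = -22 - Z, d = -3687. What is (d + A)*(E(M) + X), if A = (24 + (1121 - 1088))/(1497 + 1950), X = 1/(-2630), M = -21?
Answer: 1857636844/503645 ≈ 3688.4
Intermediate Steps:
X = -1/2630 ≈ -0.00038023
A = 19/1149 (A = (24 + 33)/3447 = 57*(1/3447) = 19/1149 ≈ 0.016536)
(d + A)*(E(M) + X) = (-3687 + 19/1149)*((-22 - 1*(-21)) - 1/2630) = -4236344*((-22 + 21) - 1/2630)/1149 = -4236344*(-1 - 1/2630)/1149 = -4236344/1149*(-2631/2630) = 1857636844/503645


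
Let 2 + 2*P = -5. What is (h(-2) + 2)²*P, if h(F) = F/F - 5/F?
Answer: -847/8 ≈ -105.88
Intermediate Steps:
h(F) = 1 - 5/F
P = -7/2 (P = -1 + (½)*(-5) = -1 - 5/2 = -7/2 ≈ -3.5000)
(h(-2) + 2)²*P = ((-5 - 2)/(-2) + 2)²*(-7/2) = (-½*(-7) + 2)²*(-7/2) = (7/2 + 2)²*(-7/2) = (11/2)²*(-7/2) = (121/4)*(-7/2) = -847/8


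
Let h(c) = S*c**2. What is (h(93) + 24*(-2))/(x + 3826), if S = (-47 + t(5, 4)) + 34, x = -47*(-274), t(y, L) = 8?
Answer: -14431/5568 ≈ -2.5918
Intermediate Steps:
x = 12878
S = -5 (S = (-47 + 8) + 34 = -39 + 34 = -5)
h(c) = -5*c**2
(h(93) + 24*(-2))/(x + 3826) = (-5*93**2 + 24*(-2))/(12878 + 3826) = (-5*8649 - 48)/16704 = (-43245 - 48)*(1/16704) = -43293*1/16704 = -14431/5568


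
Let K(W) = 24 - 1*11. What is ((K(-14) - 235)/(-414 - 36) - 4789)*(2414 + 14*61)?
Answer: -1173662984/75 ≈ -1.5649e+7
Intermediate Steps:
K(W) = 13 (K(W) = 24 - 11 = 13)
((K(-14) - 235)/(-414 - 36) - 4789)*(2414 + 14*61) = ((13 - 235)/(-414 - 36) - 4789)*(2414 + 14*61) = (-222/(-450) - 4789)*(2414 + 854) = (-222*(-1/450) - 4789)*3268 = (37/75 - 4789)*3268 = -359138/75*3268 = -1173662984/75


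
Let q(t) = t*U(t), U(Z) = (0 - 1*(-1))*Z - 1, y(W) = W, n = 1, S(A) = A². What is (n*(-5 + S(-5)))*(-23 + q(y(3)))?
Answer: -340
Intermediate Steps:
U(Z) = -1 + Z (U(Z) = (0 + 1)*Z - 1 = 1*Z - 1 = Z - 1 = -1 + Z)
q(t) = t*(-1 + t)
(n*(-5 + S(-5)))*(-23 + q(y(3))) = (1*(-5 + (-5)²))*(-23 + 3*(-1 + 3)) = (1*(-5 + 25))*(-23 + 3*2) = (1*20)*(-23 + 6) = 20*(-17) = -340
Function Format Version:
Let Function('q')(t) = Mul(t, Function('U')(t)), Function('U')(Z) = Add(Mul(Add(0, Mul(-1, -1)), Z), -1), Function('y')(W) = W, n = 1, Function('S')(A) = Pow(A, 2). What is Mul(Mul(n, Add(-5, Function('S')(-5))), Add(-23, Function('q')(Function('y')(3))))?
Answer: -340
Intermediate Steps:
Function('U')(Z) = Add(-1, Z) (Function('U')(Z) = Add(Mul(Add(0, 1), Z), -1) = Add(Mul(1, Z), -1) = Add(Z, -1) = Add(-1, Z))
Function('q')(t) = Mul(t, Add(-1, t))
Mul(Mul(n, Add(-5, Function('S')(-5))), Add(-23, Function('q')(Function('y')(3)))) = Mul(Mul(1, Add(-5, Pow(-5, 2))), Add(-23, Mul(3, Add(-1, 3)))) = Mul(Mul(1, Add(-5, 25)), Add(-23, Mul(3, 2))) = Mul(Mul(1, 20), Add(-23, 6)) = Mul(20, -17) = -340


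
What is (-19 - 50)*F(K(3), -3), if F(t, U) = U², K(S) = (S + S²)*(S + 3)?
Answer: -621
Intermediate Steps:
K(S) = (3 + S)*(S + S²) (K(S) = (S + S²)*(3 + S) = (3 + S)*(S + S²))
(-19 - 50)*F(K(3), -3) = (-19 - 50)*(-3)² = -69*9 = -621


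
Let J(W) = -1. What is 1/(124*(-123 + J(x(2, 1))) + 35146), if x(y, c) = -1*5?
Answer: 1/19770 ≈ 5.0582e-5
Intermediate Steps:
x(y, c) = -5
1/(124*(-123 + J(x(2, 1))) + 35146) = 1/(124*(-123 - 1) + 35146) = 1/(124*(-124) + 35146) = 1/(-15376 + 35146) = 1/19770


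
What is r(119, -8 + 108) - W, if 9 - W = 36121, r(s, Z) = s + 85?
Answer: 36316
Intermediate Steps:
r(s, Z) = 85 + s
W = -36112 (W = 9 - 1*36121 = 9 - 36121 = -36112)
r(119, -8 + 108) - W = (85 + 119) - 1*(-36112) = 204 + 36112 = 36316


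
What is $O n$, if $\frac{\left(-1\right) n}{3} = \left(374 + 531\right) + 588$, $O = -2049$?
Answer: $9177471$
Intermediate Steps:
$n = -4479$ ($n = - 3 \left(\left(374 + 531\right) + 588\right) = - 3 \left(905 + 588\right) = \left(-3\right) 1493 = -4479$)
$O n = \left(-2049\right) \left(-4479\right) = 9177471$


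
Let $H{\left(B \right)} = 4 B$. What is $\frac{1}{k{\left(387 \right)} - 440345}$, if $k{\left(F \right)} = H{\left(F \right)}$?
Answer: $- \frac{1}{438797} \approx -2.279 \cdot 10^{-6}$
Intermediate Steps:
$k{\left(F \right)} = 4 F$
$\frac{1}{k{\left(387 \right)} - 440345} = \frac{1}{4 \cdot 387 - 440345} = \frac{1}{1548 - 440345} = \frac{1}{-438797} = - \frac{1}{438797}$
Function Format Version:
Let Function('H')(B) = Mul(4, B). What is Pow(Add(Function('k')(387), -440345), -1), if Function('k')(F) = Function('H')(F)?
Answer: Rational(-1, 438797) ≈ -2.2790e-6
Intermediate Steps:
Function('k')(F) = Mul(4, F)
Pow(Add(Function('k')(387), -440345), -1) = Pow(Add(Mul(4, 387), -440345), -1) = Pow(Add(1548, -440345), -1) = Pow(-438797, -1) = Rational(-1, 438797)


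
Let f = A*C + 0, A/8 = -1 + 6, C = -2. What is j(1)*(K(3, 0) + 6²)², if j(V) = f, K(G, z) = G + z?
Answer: -121680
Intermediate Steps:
A = 40 (A = 8*(-1 + 6) = 8*5 = 40)
f = -80 (f = 40*(-2) + 0 = -80 + 0 = -80)
j(V) = -80
j(1)*(K(3, 0) + 6²)² = -80*((3 + 0) + 6²)² = -80*(3 + 36)² = -80*39² = -80*1521 = -121680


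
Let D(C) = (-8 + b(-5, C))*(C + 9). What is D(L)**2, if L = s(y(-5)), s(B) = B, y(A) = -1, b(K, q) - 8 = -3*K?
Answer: 14400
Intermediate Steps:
b(K, q) = 8 - 3*K
L = -1
D(C) = 135 + 15*C (D(C) = (-8 + (8 - 3*(-5)))*(C + 9) = (-8 + (8 + 15))*(9 + C) = (-8 + 23)*(9 + C) = 15*(9 + C) = 135 + 15*C)
D(L)**2 = (135 + 15*(-1))**2 = (135 - 15)**2 = 120**2 = 14400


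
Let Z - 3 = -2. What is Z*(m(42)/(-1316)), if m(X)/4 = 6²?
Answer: -36/329 ≈ -0.10942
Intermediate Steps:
m(X) = 144 (m(X) = 4*6² = 4*36 = 144)
Z = 1 (Z = 3 - 2 = 1)
Z*(m(42)/(-1316)) = 1*(144/(-1316)) = 1*(144*(-1/1316)) = 1*(-36/329) = -36/329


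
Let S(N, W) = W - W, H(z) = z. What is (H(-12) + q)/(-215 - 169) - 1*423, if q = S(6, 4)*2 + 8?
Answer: -40607/96 ≈ -422.99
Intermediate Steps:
S(N, W) = 0
q = 8 (q = 0*2 + 8 = 0 + 8 = 8)
(H(-12) + q)/(-215 - 169) - 1*423 = (-12 + 8)/(-215 - 169) - 1*423 = -4/(-384) - 423 = -4*(-1/384) - 423 = 1/96 - 423 = -40607/96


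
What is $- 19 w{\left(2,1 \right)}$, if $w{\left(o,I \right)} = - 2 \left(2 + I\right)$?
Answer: $114$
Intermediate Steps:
$w{\left(o,I \right)} = -4 - 2 I$
$- 19 w{\left(2,1 \right)} = - 19 \left(-4 - 2\right) = \left(-19\right) \left(-6\right) = 114$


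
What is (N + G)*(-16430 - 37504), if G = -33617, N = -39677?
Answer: 3953038596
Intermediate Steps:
(N + G)*(-16430 - 37504) = (-39677 - 33617)*(-16430 - 37504) = -73294*(-53934) = 3953038596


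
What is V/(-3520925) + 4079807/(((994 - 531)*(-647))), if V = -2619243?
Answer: -13580071409152/1054731813925 ≈ -12.875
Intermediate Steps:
V/(-3520925) + 4079807/(((994 - 531)*(-647))) = -2619243/(-3520925) + 4079807/(((994 - 531)*(-647))) = -2619243*(-1/3520925) + 4079807/((463*(-647))) = 2619243/3520925 + 4079807/(-299561) = 2619243/3520925 + 4079807*(-1/299561) = 2619243/3520925 - 4079807/299561 = -13580071409152/1054731813925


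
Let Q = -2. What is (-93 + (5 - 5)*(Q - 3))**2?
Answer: 8649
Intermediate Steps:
(-93 + (5 - 5)*(Q - 3))**2 = (-93 + (5 - 5)*(-2 - 3))**2 = (-93 + 0*(-5))**2 = (-93 + 0)**2 = (-93)**2 = 8649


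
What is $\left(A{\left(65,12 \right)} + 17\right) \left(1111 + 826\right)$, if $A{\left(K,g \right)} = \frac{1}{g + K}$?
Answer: $\frac{2537470}{77} \approx 32954.0$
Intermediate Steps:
$A{\left(K,g \right)} = \frac{1}{K + g}$
$\left(A{\left(65,12 \right)} + 17\right) \left(1111 + 826\right) = \left(\frac{1}{65 + 12} + 17\right) \left(1111 + 826\right) = \left(\frac{1}{77} + 17\right) 1937 = \frac{1310}{77} \cdot 1937 = \frac{2537470}{77}$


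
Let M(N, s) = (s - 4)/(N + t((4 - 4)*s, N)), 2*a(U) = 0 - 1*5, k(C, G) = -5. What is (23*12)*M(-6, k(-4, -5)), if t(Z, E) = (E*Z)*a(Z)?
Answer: 414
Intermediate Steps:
a(U) = -5/2 (a(U) = (0 - 1*5)/2 = (0 - 5)/2 = (1/2)*(-5) = -5/2)
t(Z, E) = -5*E*Z/2 (t(Z, E) = (E*Z)*(-5/2) = -5*E*Z/2)
M(N, s) = (-4 + s)/N (M(N, s) = (s - 4)/(N - 5*N*(4 - 4)*s/2) = (-4 + s)/(N - 5*N*0*s/2) = (-4 + s)/(N - 5/2*N*0) = (-4 + s)/(N + 0) = (-4 + s)/N)
(23*12)*M(-6, k(-4, -5)) = (23*12)*((-4 - 5)/(-6)) = 276*(-1/6*(-9)) = 276*(3/2) = 414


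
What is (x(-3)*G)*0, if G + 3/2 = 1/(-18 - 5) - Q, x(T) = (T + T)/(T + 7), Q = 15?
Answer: 0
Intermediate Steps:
x(T) = 2*T/(7 + T) (x(T) = (2*T)/(7 + T) = 2*T/(7 + T))
G = -761/46 (G = -3/2 + (1/(-18 - 5) - 1*15) = -3/2 + (1/(-23) - 15) = -3/2 + (-1/23 - 15) = -3/2 - 346/23 = -761/46 ≈ -16.543)
(x(-3)*G)*0 = ((2*(-3)/(7 - 3))*(-761/46))*0 = ((2*(-3)/4)*(-761/46))*0 = ((2*(-3)*(¼))*(-761/46))*0 = -3/2*(-761/46)*0 = (2283/92)*0 = 0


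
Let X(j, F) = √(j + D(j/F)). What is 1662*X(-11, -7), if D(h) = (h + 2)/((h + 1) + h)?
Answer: 11634*I*√174/29 ≈ 5291.8*I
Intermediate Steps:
D(h) = (2 + h)/(1 + 2*h) (D(h) = (2 + h)/((1 + h) + h) = (2 + h)/(1 + 2*h))
X(j, F) = √(j + (2 + j/F)/(1 + 2*j/F)) (X(j, F) = √(j + (2 + j/F)/(1 + 2*(j/F))) = √(j + (2 + j/F)/(1 + 2*j/F)))
1662*X(-11, -7) = 1662*√((-11 + 2*(-7) - 11*(-7 + 2*(-11)))/(-7 + 2*(-11))) = 1662*√((-11 - 14 - 11*(-7 - 22))/(-7 - 22)) = 1662*√((-11 - 14 - 11*(-29))/(-29)) = 1662*√(-(-11 - 14 + 319)/29) = 1662*√(-1/29*294) = 1662*√(-294/29) = 1662*(7*I*√174/29) = 11634*I*√174/29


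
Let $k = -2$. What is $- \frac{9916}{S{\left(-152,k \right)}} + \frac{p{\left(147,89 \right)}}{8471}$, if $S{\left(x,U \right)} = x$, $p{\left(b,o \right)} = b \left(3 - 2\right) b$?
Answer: $\frac{21820751}{321898} \approx 67.788$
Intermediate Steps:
$p{\left(b,o \right)} = b^{2}$ ($p{\left(b,o \right)} = b 1 b = b b = b^{2}$)
$- \frac{9916}{S{\left(-152,k \right)}} + \frac{p{\left(147,89 \right)}}{8471} = - \frac{9916}{-152} + \frac{147^{2}}{8471} = \left(-9916\right) \left(- \frac{1}{152}\right) + 21609 \cdot \frac{1}{8471} = \frac{2479}{38} + \frac{21609}{8471} = \frac{21820751}{321898}$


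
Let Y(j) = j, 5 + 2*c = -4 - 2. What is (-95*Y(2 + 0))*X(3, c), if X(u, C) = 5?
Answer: -950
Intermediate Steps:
c = -11/2 (c = -5/2 + (-4 - 2)/2 = -5/2 + (½)*(-6) = -5/2 - 3 = -11/2 ≈ -5.5000)
(-95*Y(2 + 0))*X(3, c) = -95*(2 + 0)*5 = -95*2*5 = -190*5 = -950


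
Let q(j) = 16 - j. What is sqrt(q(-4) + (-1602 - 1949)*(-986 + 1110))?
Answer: 4*I*sqrt(27519) ≈ 663.55*I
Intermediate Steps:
sqrt(q(-4) + (-1602 - 1949)*(-986 + 1110)) = sqrt((16 - 1*(-4)) + (-1602 - 1949)*(-986 + 1110)) = sqrt((16 + 4) - 3551*124) = sqrt(20 - 440324) = sqrt(-440304) = 4*I*sqrt(27519)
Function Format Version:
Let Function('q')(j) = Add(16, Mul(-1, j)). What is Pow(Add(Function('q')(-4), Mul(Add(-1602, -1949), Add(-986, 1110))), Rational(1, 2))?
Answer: Mul(4, I, Pow(27519, Rational(1, 2))) ≈ Mul(663.55, I)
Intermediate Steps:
Pow(Add(Function('q')(-4), Mul(Add(-1602, -1949), Add(-986, 1110))), Rational(1, 2)) = Pow(Add(Add(16, Mul(-1, -4)), Mul(Add(-1602, -1949), Add(-986, 1110))), Rational(1, 2)) = Pow(Add(Add(16, 4), Mul(-3551, 124)), Rational(1, 2)) = Pow(Add(20, -440324), Rational(1, 2)) = Pow(-440304, Rational(1, 2)) = Mul(4, I, Pow(27519, Rational(1, 2)))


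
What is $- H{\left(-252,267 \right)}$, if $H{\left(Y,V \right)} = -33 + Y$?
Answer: $285$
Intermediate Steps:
$- H{\left(-252,267 \right)} = - (-33 - 252) = \left(-1\right) \left(-285\right) = 285$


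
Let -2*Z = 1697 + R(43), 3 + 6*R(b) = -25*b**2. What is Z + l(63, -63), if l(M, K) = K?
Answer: 17645/6 ≈ 2940.8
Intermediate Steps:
R(b) = -1/2 - 25*b**2/6 (R(b) = -1/2 + (-25*b**2)/6 = -1/2 - 25*b**2/6)
Z = 18023/6 (Z = -(1697 + (-1/2 - 25/6*43**2))/2 = -(1697 + (-1/2 - 25/6*1849))/2 = -(1697 + (-1/2 - 46225/6))/2 = -(1697 - 23114/3)/2 = -1/2*(-18023/3) = 18023/6 ≈ 3003.8)
Z + l(63, -63) = 18023/6 - 63 = 17645/6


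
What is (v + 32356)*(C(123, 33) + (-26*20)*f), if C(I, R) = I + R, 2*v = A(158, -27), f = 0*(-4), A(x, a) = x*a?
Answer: 4714788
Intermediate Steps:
A(x, a) = a*x
f = 0
v = -2133 (v = (-27*158)/2 = (1/2)*(-4266) = -2133)
(v + 32356)*(C(123, 33) + (-26*20)*f) = (-2133 + 32356)*((123 + 33) - 26*20*0) = 30223*(156 - 520*0) = 30223*(156 + 0) = 30223*156 = 4714788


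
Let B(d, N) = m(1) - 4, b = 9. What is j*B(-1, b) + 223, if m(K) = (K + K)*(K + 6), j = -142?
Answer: -1197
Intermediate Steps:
m(K) = 2*K*(6 + K) (m(K) = (2*K)*(6 + K) = 2*K*(6 + K))
B(d, N) = 10 (B(d, N) = 2*1*(6 + 1) - 4 = 2*1*7 - 4 = 14 - 4 = 10)
j*B(-1, b) + 223 = -142*10 + 223 = -1420 + 223 = -1197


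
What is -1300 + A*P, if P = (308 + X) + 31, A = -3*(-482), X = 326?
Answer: 960290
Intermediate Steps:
A = 1446
P = 665 (P = (308 + 326) + 31 = 634 + 31 = 665)
-1300 + A*P = -1300 + 1446*665 = -1300 + 961590 = 960290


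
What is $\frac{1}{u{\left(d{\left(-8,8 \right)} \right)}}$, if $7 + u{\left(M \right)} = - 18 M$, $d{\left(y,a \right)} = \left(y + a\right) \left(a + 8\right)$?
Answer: $- \frac{1}{7} \approx -0.14286$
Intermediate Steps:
$d{\left(y,a \right)} = \left(8 + a\right) \left(a + y\right)$ ($d{\left(y,a \right)} = \left(a + y\right) \left(8 + a\right) = \left(8 + a\right) \left(a + y\right)$)
$u{\left(M \right)} = -7 - 18 M$
$\frac{1}{u{\left(d{\left(-8,8 \right)} \right)}} = \frac{1}{-7 - 18 \left(8^{2} + 8 \cdot 8 + 8 \left(-8\right) + 8 \left(-8\right)\right)} = \frac{1}{-7 - 18 \left(64 + 64 - 64 - 64\right)} = \frac{1}{-7 - 0} = \frac{1}{-7 + 0} = \frac{1}{-7} = - \frac{1}{7}$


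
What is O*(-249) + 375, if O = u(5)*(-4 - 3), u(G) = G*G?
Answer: 43950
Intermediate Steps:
u(G) = G²
O = -175 (O = 5²*(-4 - 3) = 25*(-7) = -175)
O*(-249) + 375 = -175*(-249) + 375 = 43575 + 375 = 43950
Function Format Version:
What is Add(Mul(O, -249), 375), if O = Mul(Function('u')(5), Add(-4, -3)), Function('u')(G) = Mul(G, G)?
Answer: 43950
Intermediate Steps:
Function('u')(G) = Pow(G, 2)
O = -175 (O = Mul(Pow(5, 2), Add(-4, -3)) = Mul(25, -7) = -175)
Add(Mul(O, -249), 375) = Add(Mul(-175, -249), 375) = Add(43575, 375) = 43950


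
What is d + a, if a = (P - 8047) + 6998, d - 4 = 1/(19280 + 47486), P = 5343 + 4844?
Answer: 610374773/66766 ≈ 9142.0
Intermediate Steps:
P = 10187
d = 267065/66766 (d = 4 + 1/(19280 + 47486) = 4 + 1/66766 = 267065/66766 ≈ 4.0000)
a = 9138 (a = (10187 - 8047) + 6998 = 2140 + 6998 = 9138)
d + a = 267065/66766 + 9138 = 610374773/66766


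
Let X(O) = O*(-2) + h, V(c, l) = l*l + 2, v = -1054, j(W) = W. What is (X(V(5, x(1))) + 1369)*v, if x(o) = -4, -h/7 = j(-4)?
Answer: -1434494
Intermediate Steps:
h = 28 (h = -7*(-4) = 28)
V(c, l) = 2 + l² (V(c, l) = l² + 2 = 2 + l²)
X(O) = 28 - 2*O (X(O) = O*(-2) + 28 = -2*O + 28 = 28 - 2*O)
(X(V(5, x(1))) + 1369)*v = ((28 - 2*(2 + (-4)²)) + 1369)*(-1054) = ((28 - 2*(2 + 16)) + 1369)*(-1054) = ((28 - 2*18) + 1369)*(-1054) = ((28 - 36) + 1369)*(-1054) = (-8 + 1369)*(-1054) = 1361*(-1054) = -1434494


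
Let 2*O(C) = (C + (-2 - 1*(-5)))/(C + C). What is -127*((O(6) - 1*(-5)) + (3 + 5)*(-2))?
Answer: 10795/8 ≈ 1349.4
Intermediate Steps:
O(C) = (3 + C)/(4*C) (O(C) = ((C + (-2 - 1*(-5)))/(C + C))/2 = ((C + (-2 + 5))/((2*C)))/2 = ((C + 3)*(1/(2*C)))/2 = ((3 + C)*(1/(2*C)))/2 = ((3 + C)/(2*C))/2 = (3 + C)/(4*C))
-127*((O(6) - 1*(-5)) + (3 + 5)*(-2)) = -127*(((¼)*(3 + 6)/6 - 1*(-5)) + (3 + 5)*(-2)) = -127*(((¼)*(⅙)*9 + 5) + 8*(-2)) = -127*((3/8 + 5) - 16) = -127*(43/8 - 16) = -127*(-85/8) = 10795/8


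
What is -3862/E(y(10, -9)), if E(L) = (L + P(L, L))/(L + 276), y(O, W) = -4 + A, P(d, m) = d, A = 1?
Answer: 175721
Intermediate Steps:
y(O, W) = -3 (y(O, W) = -4 + 1 = -3)
E(L) = 2*L/(276 + L) (E(L) = (L + L)/(L + 276) = (2*L)/(276 + L) = 2*L/(276 + L))
-3862/E(y(10, -9)) = -3862/(2*(-3)/(276 - 3)) = -3862/(2*(-3)/273) = -3862/(2*(-3)*(1/273)) = -3862/(-2/91) = -3862*(-91/2) = 175721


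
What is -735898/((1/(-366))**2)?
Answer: -98577952488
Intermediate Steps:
-735898/((1/(-366))**2) = -735898/((-1/366)**2) = -735898/1/133956 = -735898*133956 = -98577952488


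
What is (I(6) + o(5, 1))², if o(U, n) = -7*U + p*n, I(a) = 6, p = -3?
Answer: 1024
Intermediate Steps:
o(U, n) = -7*U - 3*n
(I(6) + o(5, 1))² = (6 + (-7*5 - 3*1))² = (6 + (-35 - 3))² = (6 - 38)² = (-32)² = 1024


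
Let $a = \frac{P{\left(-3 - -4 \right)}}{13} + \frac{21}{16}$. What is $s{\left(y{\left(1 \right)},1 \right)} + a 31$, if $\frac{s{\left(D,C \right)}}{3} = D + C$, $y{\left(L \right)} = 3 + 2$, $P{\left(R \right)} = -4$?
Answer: $\frac{10223}{208} \approx 49.149$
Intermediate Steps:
$y{\left(L \right)} = 5$
$a = \frac{209}{208}$ ($a = - \frac{4}{13} + \frac{21}{16} = \frac{209}{208} \approx 1.0048$)
$s{\left(D,C \right)} = 3 C + 3 D$ ($s{\left(D,C \right)} = 3 \left(D + C\right) = 3 \left(C + D\right) = 3 C + 3 D$)
$s{\left(y{\left(1 \right)},1 \right)} + a 31 = \left(3 \cdot 1 + 3 \cdot 5\right) + \frac{209}{208} \cdot 31 = \left(3 + 15\right) + \frac{6479}{208} = 18 + \frac{6479}{208} = \frac{10223}{208}$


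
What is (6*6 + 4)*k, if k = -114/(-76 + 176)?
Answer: -228/5 ≈ -45.600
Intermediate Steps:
k = -57/50 (k = -114/100 = -1*57/50 = -57/50 ≈ -1.1400)
(6*6 + 4)*k = (6*6 + 4)*(-57/50) = (36 + 4)*(-57/50) = 40*(-57/50) = -228/5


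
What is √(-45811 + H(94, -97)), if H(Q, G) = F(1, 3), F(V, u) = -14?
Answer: 5*I*√1833 ≈ 214.07*I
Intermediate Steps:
H(Q, G) = -14
√(-45811 + H(94, -97)) = √(-45811 - 14) = √(-45825) = 5*I*√1833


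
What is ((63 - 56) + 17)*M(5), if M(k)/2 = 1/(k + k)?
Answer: 24/5 ≈ 4.8000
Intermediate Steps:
M(k) = 1/k (M(k) = 2/(k + k) = 2/((2*k)) = 2*(1/(2*k)) = 1/k)
((63 - 56) + 17)*M(5) = ((63 - 56) + 17)/5 = (7 + 17)*(1/5) = 24*(1/5) = 24/5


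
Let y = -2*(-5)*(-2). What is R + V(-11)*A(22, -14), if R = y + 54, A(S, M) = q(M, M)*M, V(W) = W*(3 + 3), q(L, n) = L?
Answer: -12902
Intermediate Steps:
y = -20 (y = 10*(-2) = -20)
V(W) = 6*W (V(W) = W*6 = 6*W)
A(S, M) = M**2 (A(S, M) = M*M = M**2)
R = 34 (R = -20 + 54 = 34)
R + V(-11)*A(22, -14) = 34 + (6*(-11))*(-14)**2 = 34 - 66*196 = 34 - 12936 = -12902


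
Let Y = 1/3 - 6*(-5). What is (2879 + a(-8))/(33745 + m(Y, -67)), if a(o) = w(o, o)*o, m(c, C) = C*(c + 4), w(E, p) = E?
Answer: 8829/94334 ≈ 0.093593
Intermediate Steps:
Y = 91/3 (Y = ⅓ + 30 = 91/3 ≈ 30.333)
m(c, C) = C*(4 + c)
a(o) = o² (a(o) = o*o = o²)
(2879 + a(-8))/(33745 + m(Y, -67)) = (2879 + (-8)²)/(33745 - 67*(4 + 91/3)) = (2879 + 64)/(33745 - 67*103/3) = 2943/(33745 - 6901/3) = 2943/(94334/3) = 2943*(3/94334) = 8829/94334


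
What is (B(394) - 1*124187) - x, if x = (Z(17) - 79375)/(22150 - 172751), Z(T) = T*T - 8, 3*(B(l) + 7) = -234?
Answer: -18715566566/150601 ≈ -1.2427e+5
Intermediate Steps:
B(l) = -85 (B(l) = -7 + (1/3)*(-234) = -7 - 78 = -85)
Z(T) = -8 + T**2 (Z(T) = T**2 - 8 = -8 + T**2)
x = 79094/150601 (x = ((-8 + 17**2) - 79375)/(22150 - 172751) = ((-8 + 289) - 79375)/(-150601) = (281 - 79375)*(-1/150601) = -79094*(-1/150601) = 79094/150601 ≈ 0.52519)
(B(394) - 1*124187) - x = (-85 - 1*124187) - 1*79094/150601 = (-85 - 124187) - 79094/150601 = -124272 - 79094/150601 = -18715566566/150601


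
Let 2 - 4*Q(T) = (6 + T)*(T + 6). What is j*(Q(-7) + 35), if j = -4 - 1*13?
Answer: -2397/4 ≈ -599.25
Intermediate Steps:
Q(T) = ½ - (6 + T)²/4 (Q(T) = ½ - (6 + T)*(T + 6)/4 = ½ - (6 + T)*(6 + T)/4 = ½ - (6 + T)²/4)
j = -17 (j = -4 - 13 = -17)
j*(Q(-7) + 35) = -17*((½ - (6 - 7)²/4) + 35) = -17*((½ - ¼*(-1)²) + 35) = -17*((½ - ¼*1) + 35) = -17*((½ - ¼) + 35) = -17*(¼ + 35) = -17*141/4 = -2397/4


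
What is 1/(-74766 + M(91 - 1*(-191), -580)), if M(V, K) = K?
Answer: -1/75346 ≈ -1.3272e-5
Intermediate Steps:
1/(-74766 + M(91 - 1*(-191), -580)) = 1/(-74766 - 580) = 1/(-75346) = -1/75346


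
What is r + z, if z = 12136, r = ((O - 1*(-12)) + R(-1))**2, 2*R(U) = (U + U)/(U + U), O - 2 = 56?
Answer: 68425/4 ≈ 17106.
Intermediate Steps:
O = 58 (O = 2 + 56 = 58)
R(U) = 1/2 (R(U) = ((U + U)/(U + U))/2 = ((2*U)/((2*U)))/2 = ((2*U)*(1/(2*U)))/2 = (1/2)*1 = 1/2)
r = 19881/4 (r = ((58 - 1*(-12)) + 1/2)**2 = ((58 + 12) + 1/2)**2 = (70 + 1/2)**2 = (141/2)**2 = 19881/4 ≈ 4970.3)
r + z = 19881/4 + 12136 = 68425/4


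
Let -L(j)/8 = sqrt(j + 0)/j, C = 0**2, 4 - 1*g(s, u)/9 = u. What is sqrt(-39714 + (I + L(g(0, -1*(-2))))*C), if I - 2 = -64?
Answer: I*sqrt(39714) ≈ 199.28*I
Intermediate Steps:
g(s, u) = 36 - 9*u
I = -62 (I = 2 - 64 = -62)
C = 0
L(j) = -8/sqrt(j) (L(j) = -8*sqrt(j + 0)/j = -8*sqrt(j)/j = -8/sqrt(j))
sqrt(-39714 + (I + L(g(0, -1*(-2))))*C) = sqrt(-39714 + (-62 - 8/sqrt(36 - (-9)*(-2)))*0) = sqrt(-39714 + (-62 - 8/sqrt(36 - 9*2))*0) = sqrt(-39714 + (-62 - 8/sqrt(36 - 18))*0) = sqrt(-39714 + (-62 - 4*sqrt(2)/3)*0) = sqrt(-39714 + 0) = sqrt(-39714) = I*sqrt(39714)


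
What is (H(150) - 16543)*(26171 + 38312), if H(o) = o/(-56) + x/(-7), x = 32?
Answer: -4268839083/4 ≈ -1.0672e+9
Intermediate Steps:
H(o) = -32/7 - o/56 (H(o) = o/(-56) + 32/(-7) = o*(-1/56) + 32*(-⅐) = -o/56 - 32/7 = -32/7 - o/56)
(H(150) - 16543)*(26171 + 38312) = ((-32/7 - 1/56*150) - 16543)*(26171 + 38312) = ((-32/7 - 75/28) - 16543)*64483 = (-29/4 - 16543)*64483 = -66201/4*64483 = -4268839083/4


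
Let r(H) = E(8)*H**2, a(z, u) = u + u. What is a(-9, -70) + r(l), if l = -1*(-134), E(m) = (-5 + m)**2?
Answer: 161464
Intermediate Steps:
a(z, u) = 2*u
l = 134
r(H) = 9*H**2 (r(H) = (-5 + 8)**2*H**2 = 3**2*H**2 = 9*H**2)
a(-9, -70) + r(l) = 2*(-70) + 9*134**2 = -140 + 9*17956 = -140 + 161604 = 161464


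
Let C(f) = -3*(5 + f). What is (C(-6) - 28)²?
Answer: 625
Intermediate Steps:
C(f) = -15 - 3*f
(C(-6) - 28)² = ((-15 - 3*(-6)) - 28)² = ((-15 + 18) - 28)² = (3 - 28)² = (-25)² = 625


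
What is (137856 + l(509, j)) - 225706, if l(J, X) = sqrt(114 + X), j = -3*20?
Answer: -87850 + 3*sqrt(6) ≈ -87843.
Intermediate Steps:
j = -60
(137856 + l(509, j)) - 225706 = (137856 + sqrt(114 - 60)) - 225706 = (137856 + sqrt(54)) - 225706 = (137856 + 3*sqrt(6)) - 225706 = -87850 + 3*sqrt(6)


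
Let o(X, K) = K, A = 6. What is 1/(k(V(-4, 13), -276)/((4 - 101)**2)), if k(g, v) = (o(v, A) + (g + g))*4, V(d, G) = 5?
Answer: 9409/64 ≈ 147.02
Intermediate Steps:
k(g, v) = 24 + 8*g (k(g, v) = (6 + (g + g))*4 = (6 + 2*g)*4 = 24 + 8*g)
1/(k(V(-4, 13), -276)/((4 - 101)**2)) = 1/((24 + 8*5)/((4 - 101)**2)) = 1/((24 + 40)/((-97)**2)) = 1/(64/9409) = 9409/64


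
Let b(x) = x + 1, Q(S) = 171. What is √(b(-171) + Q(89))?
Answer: 1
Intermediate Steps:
b(x) = 1 + x
√(b(-171) + Q(89)) = √((1 - 171) + 171) = √(-170 + 171) = √1 = 1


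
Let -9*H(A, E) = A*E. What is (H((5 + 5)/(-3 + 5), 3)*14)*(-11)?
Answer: 770/3 ≈ 256.67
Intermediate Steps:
H(A, E) = -A*E/9
(H((5 + 5)/(-3 + 5), 3)*14)*(-11) = (-⅑*(5 + 5)/(-3 + 5)*3*14)*(-11) = (-⅑*10/2*3*14)*(-11) = (-⅑*10*(½)*3*14)*(-11) = (-⅑*5*3*14)*(-11) = -5/3*14*(-11) = -70/3*(-11) = 770/3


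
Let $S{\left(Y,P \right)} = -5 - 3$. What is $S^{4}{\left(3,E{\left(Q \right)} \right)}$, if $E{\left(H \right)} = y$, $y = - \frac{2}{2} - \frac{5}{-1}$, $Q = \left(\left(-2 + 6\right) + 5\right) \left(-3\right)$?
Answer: $4096$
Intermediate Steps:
$Q = -27$ ($Q = \left(4 + 5\right) \left(-3\right) = 9 \left(-3\right) = -27$)
$y = 4$ ($y = \left(-2\right) \frac{1}{2} - -5 = -1 + 5 = 4$)
$E{\left(H \right)} = 4$
$S{\left(Y,P \right)} = -8$ ($S{\left(Y,P \right)} = -5 - 3 = -8$)
$S^{4}{\left(3,E{\left(Q \right)} \right)} = \left(-8\right)^{4} = 4096$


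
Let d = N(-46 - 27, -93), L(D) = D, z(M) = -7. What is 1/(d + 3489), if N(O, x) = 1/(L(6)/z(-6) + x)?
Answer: 657/2292266 ≈ 0.00028662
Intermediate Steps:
N(O, x) = 1/(-6/7 + x) (N(O, x) = 1/(6/(-7) + x) = 1/(6*(-⅐) + x) = 1/(-6/7 + x))
d = -7/657 (d = 7/(-6 + 7*(-93)) = 7/(-6 - 651) = 7/(-657) = 7*(-1/657) = -7/657 ≈ -0.010654)
1/(d + 3489) = 1/(-7/657 + 3489) = 1/(2292266/657) = 657/2292266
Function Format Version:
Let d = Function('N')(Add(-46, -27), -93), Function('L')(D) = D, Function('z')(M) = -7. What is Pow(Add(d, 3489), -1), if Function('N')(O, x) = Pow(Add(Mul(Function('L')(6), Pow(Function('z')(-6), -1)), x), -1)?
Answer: Rational(657, 2292266) ≈ 0.00028662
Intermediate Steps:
Function('N')(O, x) = Pow(Add(Rational(-6, 7), x), -1) (Function('N')(O, x) = Pow(Add(Mul(6, Pow(-7, -1)), x), -1) = Pow(Add(Mul(6, Rational(-1, 7)), x), -1) = Pow(Add(Rational(-6, 7), x), -1))
d = Rational(-7, 657) (d = Mul(7, Pow(Add(-6, Mul(7, -93)), -1)) = Mul(7, Pow(Add(-6, -651), -1)) = Mul(7, Pow(-657, -1)) = Mul(7, Rational(-1, 657)) = Rational(-7, 657) ≈ -0.010654)
Pow(Add(d, 3489), -1) = Pow(Add(Rational(-7, 657), 3489), -1) = Pow(Rational(2292266, 657), -1) = Rational(657, 2292266)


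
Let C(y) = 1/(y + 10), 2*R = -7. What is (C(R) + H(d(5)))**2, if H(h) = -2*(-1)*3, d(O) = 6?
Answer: 6400/169 ≈ 37.870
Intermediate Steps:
R = -7/2 (R = (1/2)*(-7) = -7/2 ≈ -3.5000)
C(y) = 1/(10 + y)
H(h) = 6 (H(h) = 2*3 = 6)
(C(R) + H(d(5)))**2 = (1/(10 - 7/2) + 6)**2 = (1/(13/2) + 6)**2 = (2/13 + 6)**2 = (80/13)**2 = 6400/169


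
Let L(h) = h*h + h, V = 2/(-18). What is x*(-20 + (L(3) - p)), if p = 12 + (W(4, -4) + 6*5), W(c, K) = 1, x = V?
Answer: 17/3 ≈ 5.6667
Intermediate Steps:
V = -⅑ (V = 2*(-1/18) = -⅑ ≈ -0.11111)
L(h) = h + h² (L(h) = h² + h = h + h²)
x = -⅑ ≈ -0.11111
p = 43 (p = 12 + (1 + 6*5) = 12 + (1 + 30) = 12 + 31 = 43)
x*(-20 + (L(3) - p)) = -(-20 + (3*(1 + 3) - 1*43))/9 = -(-20 + (3*4 - 43))/9 = -(-20 + (12 - 43))/9 = -(-20 - 31)/9 = -⅑*(-51) = 17/3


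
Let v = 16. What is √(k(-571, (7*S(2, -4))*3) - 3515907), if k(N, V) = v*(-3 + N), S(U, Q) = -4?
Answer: I*√3525091 ≈ 1877.5*I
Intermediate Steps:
k(N, V) = -48 + 16*N (k(N, V) = 16*(-3 + N) = -48 + 16*N)
√(k(-571, (7*S(2, -4))*3) - 3515907) = √((-48 + 16*(-571)) - 3515907) = √((-48 - 9136) - 3515907) = √(-9184 - 3515907) = √(-3525091) = I*√3525091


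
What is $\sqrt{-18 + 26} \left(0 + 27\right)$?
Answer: $54 \sqrt{2} \approx 76.368$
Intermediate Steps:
$\sqrt{-18 + 26} \left(0 + 27\right) = \sqrt{8} \cdot 27 = 2 \sqrt{2} \cdot 27 = 54 \sqrt{2}$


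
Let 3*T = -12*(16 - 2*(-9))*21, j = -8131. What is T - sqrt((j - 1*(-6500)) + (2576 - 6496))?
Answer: -2856 - I*sqrt(5551) ≈ -2856.0 - 74.505*I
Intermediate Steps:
T = -2856 (T = (-12*(16 - 2*(-9))*21)/3 = (-12*(16 + 18)*21)/3 = (-12*34*21)/3 = (-408*21)/3 = (1/3)*(-8568) = -2856)
T - sqrt((j - 1*(-6500)) + (2576 - 6496)) = -2856 - sqrt((-8131 - 1*(-6500)) + (2576 - 6496)) = -2856 - sqrt((-8131 + 6500) - 3920) = -2856 - sqrt(-1631 - 3920) = -2856 - sqrt(-5551) = -2856 - I*sqrt(5551)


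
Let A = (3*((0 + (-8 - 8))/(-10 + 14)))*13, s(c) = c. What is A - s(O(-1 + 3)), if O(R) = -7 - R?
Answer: -147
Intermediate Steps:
A = -156 (A = (3*((0 - 16)/4))*13 = (3*(-16*1/4))*13 = (3*(-4))*13 = -12*13 = -156)
A - s(O(-1 + 3)) = -156 - (-7 - (-1 + 3)) = -156 - (-7 - 1*2) = -156 - (-7 - 2) = -156 - 1*(-9) = -156 + 9 = -147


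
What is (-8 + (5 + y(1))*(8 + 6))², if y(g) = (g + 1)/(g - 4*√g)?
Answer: 24964/9 ≈ 2773.8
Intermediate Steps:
y(g) = (1 + g)/(g - 4*√g)
(-8 + (5 + y(1))*(8 + 6))² = (-8 + (5 + (1 + 1)/(1 - 4*√1))*(8 + 6))² = (-8 + (5 + 2/(1 - 4*1))*14)² = (-8 + (5 + 2/(1 - 4))*14)² = (-8 + (5 + 2/(-3))*14)² = (-8 + (5 - ⅓*2)*14)² = (-8 + (5 - ⅔)*14)² = (-8 + (13/3)*14)² = (-8 + 182/3)² = (158/3)² = 24964/9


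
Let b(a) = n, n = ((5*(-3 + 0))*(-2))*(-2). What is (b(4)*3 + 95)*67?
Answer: -5695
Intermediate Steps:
n = -60 (n = ((5*(-3))*(-2))*(-2) = -15*(-2)*(-2) = 30*(-2) = -60)
b(a) = -60
(b(4)*3 + 95)*67 = (-60*3 + 95)*67 = (-180 + 95)*67 = -85*67 = -5695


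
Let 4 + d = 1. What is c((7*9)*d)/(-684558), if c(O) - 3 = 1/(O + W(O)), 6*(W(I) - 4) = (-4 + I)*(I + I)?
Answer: -35923/8196897492 ≈ -4.3825e-6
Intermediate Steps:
W(I) = 4 + I*(-4 + I)/3 (W(I) = 4 + ((-4 + I)*(I + I))/6 = 4 + ((-4 + I)*(2*I))/6 = 4 + (2*I*(-4 + I))/6 = 4 + I*(-4 + I)/3)
d = -3 (d = -4 + 1 = -3)
c(O) = 3 + 1/(4 - O/3 + O²/3) (c(O) = 3 + 1/(O + (4 - 4*O/3 + O²/3)) = 3 + 1/(4 - O/3 + O²/3))
c((7*9)*d)/(-684558) = (3*(13 + ((7*9)*(-3))² - 7*9*(-3))/(12 + ((7*9)*(-3))² - 7*9*(-3)))/(-684558) = (3*(13 + (63*(-3))² - 63*(-3))/(12 + (63*(-3))² - 63*(-3)))*(-1/684558) = (3*(13 + (-189)² - 1*(-189))/(12 + (-189)² - 1*(-189)))*(-1/684558) = (3*(13 + 35721 + 189)/(12 + 35721 + 189))*(-1/684558) = (3*35923/35922)*(-1/684558) = (3*(1/35922)*35923)*(-1/684558) = (35923/11974)*(-1/684558) = -35923/8196897492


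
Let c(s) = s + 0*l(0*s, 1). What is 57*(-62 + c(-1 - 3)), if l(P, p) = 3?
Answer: -3762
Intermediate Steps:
c(s) = s (c(s) = s + 0*3 = s + 0 = s)
57*(-62 + c(-1 - 3)) = 57*(-62 + (-1 - 3)) = 57*(-62 - 4) = 57*(-66) = -3762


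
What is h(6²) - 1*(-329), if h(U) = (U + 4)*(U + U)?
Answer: 3209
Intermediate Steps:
h(U) = 2*U*(4 + U) (h(U) = (4 + U)*(2*U) = 2*U*(4 + U))
h(6²) - 1*(-329) = 2*6²*(4 + 6²) - 1*(-329) = 2*36*(4 + 36) + 329 = 2*36*40 + 329 = 2880 + 329 = 3209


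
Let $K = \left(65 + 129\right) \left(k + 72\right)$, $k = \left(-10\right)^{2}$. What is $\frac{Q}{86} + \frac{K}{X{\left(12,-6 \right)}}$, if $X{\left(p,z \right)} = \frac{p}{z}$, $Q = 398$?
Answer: $- \frac{717213}{43} \approx -16679.0$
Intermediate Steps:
$k = 100$
$K = 33368$ ($K = \left(65 + 129\right) \left(100 + 72\right) = 194 \cdot 172 = 33368$)
$\frac{Q}{86} + \frac{K}{X{\left(12,-6 \right)}} = \frac{398}{86} + \frac{33368}{12 \frac{1}{-6}} = 398 \cdot \frac{1}{86} + \frac{33368}{12 \left(- \frac{1}{6}\right)} = \frac{199}{43} + \frac{33368}{-2} = \frac{199}{43} + 33368 \left(- \frac{1}{2}\right) = \frac{199}{43} - 16684 = - \frac{717213}{43}$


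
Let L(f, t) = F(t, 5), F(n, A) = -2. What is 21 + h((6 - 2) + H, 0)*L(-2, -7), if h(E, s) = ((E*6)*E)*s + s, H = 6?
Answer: 21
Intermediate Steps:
L(f, t) = -2
h(E, s) = s + 6*s*E² (h(E, s) = ((6*E)*E)*s + s = (6*E²)*s + s = 6*s*E² + s = s + 6*s*E²)
21 + h((6 - 2) + H, 0)*L(-2, -7) = 21 + (0*(1 + 6*((6 - 2) + 6)²))*(-2) = 21 + (0*(1 + 6*(4 + 6)²))*(-2) = 21 + (0*(1 + 6*10²))*(-2) = 21 + (0*(1 + 6*100))*(-2) = 21 + (0*(1 + 600))*(-2) = 21 + (0*601)*(-2) = 21 + 0*(-2) = 21 + 0 = 21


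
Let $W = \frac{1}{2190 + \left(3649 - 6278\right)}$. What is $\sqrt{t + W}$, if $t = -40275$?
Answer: $\frac{i \sqrt{7761838714}}{439} \approx 200.69 i$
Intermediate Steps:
$W = - \frac{1}{439}$ ($W = \frac{1}{2190 + \left(3649 - 6278\right)} = \frac{1}{2190 - 2629} = \frac{1}{-439} = - \frac{1}{439} \approx -0.0022779$)
$\sqrt{t + W} = \sqrt{-40275 - \frac{1}{439}} = \sqrt{- \frac{17680726}{439}} = \frac{i \sqrt{7761838714}}{439}$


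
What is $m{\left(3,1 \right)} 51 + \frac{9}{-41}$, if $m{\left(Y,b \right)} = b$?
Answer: $\frac{2082}{41} \approx 50.781$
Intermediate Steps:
$m{\left(3,1 \right)} 51 + \frac{9}{-41} = 1 \cdot 51 + \frac{9}{-41} = 51 + 9 \left(- \frac{1}{41}\right) = 51 - \frac{9}{41} = \frac{2082}{41}$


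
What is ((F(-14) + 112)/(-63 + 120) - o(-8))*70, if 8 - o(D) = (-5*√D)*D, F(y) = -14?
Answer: -25060/57 + 5600*I*√2 ≈ -439.65 + 7919.6*I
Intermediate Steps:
o(D) = 8 + 5*D^(3/2) (o(D) = 8 - (-5*√D)*D = 8 - (-5)*D^(3/2) = 8 + 5*D^(3/2))
((F(-14) + 112)/(-63 + 120) - o(-8))*70 = ((-14 + 112)/(-63 + 120) - (8 + 5*(-8)^(3/2)))*70 = (98/57 - (8 + 5*(-16*I*√2)))*70 = (98*(1/57) - (8 - 80*I*√2))*70 = (98/57 + (-8 + 80*I*√2))*70 = (-358/57 + 80*I*√2)*70 = -25060/57 + 5600*I*√2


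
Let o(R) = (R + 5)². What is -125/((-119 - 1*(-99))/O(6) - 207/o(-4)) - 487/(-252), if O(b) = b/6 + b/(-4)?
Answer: 112829/42084 ≈ 2.6810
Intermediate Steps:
O(b) = -b/12 (O(b) = b*(⅙) + b*(-¼) = b/6 - b/4 = -b/12)
o(R) = (5 + R)²
-125/((-119 - 1*(-99))/O(6) - 207/o(-4)) - 487/(-252) = -125/((-119 - 1*(-99))/((-1/12*6)) - 207/(5 - 4)²) - 487/(-252) = -125/((-119 + 99)/(-½) - 207/(1²)) - 487*(-1/252) = -125/(-20*(-2) - 207/1) + 487/252 = -125/(40 - 207*1) + 487/252 = -125/(40 - 207) + 487/252 = -125/(-167) + 487/252 = -125*(-1/167) + 487/252 = 125/167 + 487/252 = 112829/42084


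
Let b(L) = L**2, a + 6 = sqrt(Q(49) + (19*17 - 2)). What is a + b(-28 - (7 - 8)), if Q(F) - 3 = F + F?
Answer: 723 + sqrt(422) ≈ 743.54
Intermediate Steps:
Q(F) = 3 + 2*F (Q(F) = 3 + (F + F) = 3 + 2*F)
a = -6 + sqrt(422) (a = -6 + sqrt((3 + 2*49) + (19*17 - 2)) = -6 + sqrt((3 + 98) + (323 - 2)) = -6 + sqrt(101 + 321) = -6 + sqrt(422) ≈ 14.543)
a + b(-28 - (7 - 8)) = (-6 + sqrt(422)) + (-28 - (7 - 8))**2 = (-6 + sqrt(422)) + (-28 - 1*(-1))**2 = (-6 + sqrt(422)) + (-28 + 1)**2 = (-6 + sqrt(422)) + (-27)**2 = (-6 + sqrt(422)) + 729 = 723 + sqrt(422)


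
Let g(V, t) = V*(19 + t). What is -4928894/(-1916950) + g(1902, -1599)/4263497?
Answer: 155648809391/83397046675 ≈ 1.8664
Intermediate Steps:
-4928894/(-1916950) + g(1902, -1599)/4263497 = -4928894/(-1916950) + (1902*(19 - 1599))/4263497 = -4928894*(-1/1916950) + (1902*(-1580))*(1/4263497) = 2464447/958475 - 3005160*1/4263497 = 2464447/958475 - 3005160/4263497 = 155648809391/83397046675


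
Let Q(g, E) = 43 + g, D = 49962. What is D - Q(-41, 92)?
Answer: 49960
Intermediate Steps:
D - Q(-41, 92) = 49962 - (43 - 41) = 49962 - 1*2 = 49962 - 2 = 49960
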